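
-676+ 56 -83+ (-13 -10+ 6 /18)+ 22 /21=-15217 /21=-724.62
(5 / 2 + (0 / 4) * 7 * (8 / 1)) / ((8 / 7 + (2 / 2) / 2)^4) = 96040 / 279841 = 0.34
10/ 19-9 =-161/ 19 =-8.47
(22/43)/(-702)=-11/15093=-0.00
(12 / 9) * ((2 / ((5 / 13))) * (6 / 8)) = 26 / 5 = 5.20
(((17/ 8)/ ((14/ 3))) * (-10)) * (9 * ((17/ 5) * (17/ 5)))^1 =-132651/ 280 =-473.75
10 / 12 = 5 / 6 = 0.83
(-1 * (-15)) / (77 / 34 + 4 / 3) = 4.17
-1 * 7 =-7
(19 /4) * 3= 57 /4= 14.25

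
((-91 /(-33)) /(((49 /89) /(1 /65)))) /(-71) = -89 /82005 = -0.00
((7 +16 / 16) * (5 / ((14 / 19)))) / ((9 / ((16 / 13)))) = 6080 / 819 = 7.42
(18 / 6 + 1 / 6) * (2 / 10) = 19 / 30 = 0.63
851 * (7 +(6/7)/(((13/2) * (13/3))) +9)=16138364/1183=13641.90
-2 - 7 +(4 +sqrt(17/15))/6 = -25/3 +sqrt(255)/90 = -8.16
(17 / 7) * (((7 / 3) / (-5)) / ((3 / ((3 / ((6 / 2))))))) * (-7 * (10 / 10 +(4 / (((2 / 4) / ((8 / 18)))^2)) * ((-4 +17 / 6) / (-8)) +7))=244664 / 10935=22.37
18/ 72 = 1/ 4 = 0.25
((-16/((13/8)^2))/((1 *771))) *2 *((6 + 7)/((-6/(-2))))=-2048/30069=-0.07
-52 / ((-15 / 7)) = 364 / 15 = 24.27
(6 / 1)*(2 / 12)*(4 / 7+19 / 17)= 201 / 119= 1.69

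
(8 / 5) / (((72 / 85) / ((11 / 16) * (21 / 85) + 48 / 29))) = 23993 / 6960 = 3.45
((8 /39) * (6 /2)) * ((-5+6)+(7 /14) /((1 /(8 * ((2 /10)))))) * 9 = 648 /65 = 9.97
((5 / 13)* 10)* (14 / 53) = 700 / 689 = 1.02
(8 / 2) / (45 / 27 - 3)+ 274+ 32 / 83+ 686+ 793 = 145282 / 83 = 1750.39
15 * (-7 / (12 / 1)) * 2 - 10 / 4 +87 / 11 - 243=-2806 / 11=-255.09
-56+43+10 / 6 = -34 / 3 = -11.33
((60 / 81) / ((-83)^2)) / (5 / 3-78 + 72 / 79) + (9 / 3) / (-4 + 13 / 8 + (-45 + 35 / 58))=-51424772372 / 801720980775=-0.06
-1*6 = -6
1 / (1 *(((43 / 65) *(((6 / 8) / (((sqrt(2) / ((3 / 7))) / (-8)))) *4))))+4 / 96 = 1 / 24 - 455 *sqrt(2) / 3096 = -0.17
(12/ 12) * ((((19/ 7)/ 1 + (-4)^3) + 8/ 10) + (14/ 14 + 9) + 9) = -1452/ 35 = -41.49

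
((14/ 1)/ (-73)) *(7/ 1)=-98/ 73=-1.34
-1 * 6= -6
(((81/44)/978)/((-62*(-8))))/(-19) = -27/135177856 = -0.00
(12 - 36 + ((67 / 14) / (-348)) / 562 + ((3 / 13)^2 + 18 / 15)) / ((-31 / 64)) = 210513539036 / 4482724155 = 46.96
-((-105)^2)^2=-121550625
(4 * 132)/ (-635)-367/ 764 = -636437/ 485140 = -1.31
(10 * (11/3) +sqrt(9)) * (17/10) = 2023/30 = 67.43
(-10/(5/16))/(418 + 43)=-32/461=-0.07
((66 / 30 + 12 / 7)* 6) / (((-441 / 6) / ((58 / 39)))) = -31784 / 66885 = -0.48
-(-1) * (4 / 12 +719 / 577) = 2734 / 1731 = 1.58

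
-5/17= -0.29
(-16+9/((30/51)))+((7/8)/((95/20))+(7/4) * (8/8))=469/380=1.23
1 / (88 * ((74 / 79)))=79 / 6512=0.01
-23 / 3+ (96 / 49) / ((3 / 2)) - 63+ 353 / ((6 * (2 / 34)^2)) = 4978441 / 294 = 16933.47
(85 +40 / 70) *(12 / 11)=93.35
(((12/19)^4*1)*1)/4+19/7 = 2512387/912247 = 2.75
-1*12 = -12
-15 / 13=-1.15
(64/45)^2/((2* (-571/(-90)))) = 4096/25695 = 0.16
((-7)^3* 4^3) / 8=-2744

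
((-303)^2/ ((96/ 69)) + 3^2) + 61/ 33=69694487/ 1056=65998.57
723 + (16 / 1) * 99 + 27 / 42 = 32307 / 14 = 2307.64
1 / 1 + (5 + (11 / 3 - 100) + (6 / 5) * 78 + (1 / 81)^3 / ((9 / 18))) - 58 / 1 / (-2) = 85739158 / 2657205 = 32.27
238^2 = 56644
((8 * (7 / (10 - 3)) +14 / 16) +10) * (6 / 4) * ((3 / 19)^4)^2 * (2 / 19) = 2972133 / 2581501582232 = 0.00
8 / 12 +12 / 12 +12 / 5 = 61 / 15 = 4.07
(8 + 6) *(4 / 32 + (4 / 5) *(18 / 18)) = 259 / 20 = 12.95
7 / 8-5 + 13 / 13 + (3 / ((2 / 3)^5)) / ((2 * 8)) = -871 / 512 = -1.70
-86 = -86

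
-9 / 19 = -0.47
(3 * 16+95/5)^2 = 4489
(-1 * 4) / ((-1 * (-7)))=-4 / 7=-0.57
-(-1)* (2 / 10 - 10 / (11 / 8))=-389 / 55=-7.07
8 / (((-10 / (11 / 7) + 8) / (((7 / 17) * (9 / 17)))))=308 / 289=1.07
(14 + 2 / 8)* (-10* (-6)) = 855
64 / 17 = 3.76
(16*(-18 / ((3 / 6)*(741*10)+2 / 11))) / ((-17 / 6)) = 19008 / 692869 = 0.03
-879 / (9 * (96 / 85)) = -24905 / 288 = -86.48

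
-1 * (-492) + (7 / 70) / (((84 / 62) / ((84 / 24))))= 59071 / 120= 492.26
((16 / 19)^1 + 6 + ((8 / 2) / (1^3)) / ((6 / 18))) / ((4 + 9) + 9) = 179 / 209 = 0.86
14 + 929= 943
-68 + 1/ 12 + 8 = -719/ 12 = -59.92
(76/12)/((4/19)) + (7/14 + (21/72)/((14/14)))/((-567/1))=409355/13608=30.08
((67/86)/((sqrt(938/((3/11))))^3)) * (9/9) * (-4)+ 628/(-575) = -628/575-3 * sqrt(30954)/34162898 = -1.09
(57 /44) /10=0.13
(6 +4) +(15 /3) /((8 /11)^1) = 135 /8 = 16.88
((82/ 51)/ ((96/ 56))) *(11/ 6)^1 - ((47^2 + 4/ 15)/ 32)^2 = -55987654571/ 11750400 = -4764.74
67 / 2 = 33.50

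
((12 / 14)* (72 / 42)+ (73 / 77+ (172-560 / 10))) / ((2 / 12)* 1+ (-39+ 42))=382962 / 10241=37.39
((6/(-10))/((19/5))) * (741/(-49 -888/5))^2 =-2167425/1283689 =-1.69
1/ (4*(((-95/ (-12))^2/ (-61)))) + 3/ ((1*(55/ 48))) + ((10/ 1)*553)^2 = 3035919083264/ 99275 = 30580902.37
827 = 827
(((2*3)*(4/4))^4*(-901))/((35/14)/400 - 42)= 186831360/6719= 27806.42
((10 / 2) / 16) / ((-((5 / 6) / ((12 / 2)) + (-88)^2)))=-45 / 1115156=-0.00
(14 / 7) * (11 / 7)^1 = 22 / 7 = 3.14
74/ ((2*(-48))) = -37/ 48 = -0.77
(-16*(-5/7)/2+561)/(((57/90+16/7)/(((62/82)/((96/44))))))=6763735/100532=67.28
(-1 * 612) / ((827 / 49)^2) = -1469412 / 683929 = -2.15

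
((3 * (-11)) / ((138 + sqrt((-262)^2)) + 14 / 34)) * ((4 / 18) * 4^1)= -1496 / 20421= -0.07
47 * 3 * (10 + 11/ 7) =11421/ 7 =1631.57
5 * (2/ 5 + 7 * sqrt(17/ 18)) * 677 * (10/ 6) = 40635.67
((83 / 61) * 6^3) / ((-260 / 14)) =-62748 / 3965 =-15.83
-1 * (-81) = 81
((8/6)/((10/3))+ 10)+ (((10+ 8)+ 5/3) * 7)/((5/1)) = 569/15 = 37.93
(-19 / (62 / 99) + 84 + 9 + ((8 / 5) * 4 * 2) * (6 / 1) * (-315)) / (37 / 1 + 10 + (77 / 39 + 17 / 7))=-469.42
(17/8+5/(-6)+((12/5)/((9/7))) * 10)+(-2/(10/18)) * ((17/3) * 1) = -0.44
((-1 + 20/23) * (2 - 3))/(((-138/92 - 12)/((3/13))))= -2/897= -0.00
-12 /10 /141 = -0.01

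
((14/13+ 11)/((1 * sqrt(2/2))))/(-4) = -3.02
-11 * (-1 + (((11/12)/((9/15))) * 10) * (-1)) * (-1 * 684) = -122474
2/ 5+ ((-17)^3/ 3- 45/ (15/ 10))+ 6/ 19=-475081/ 285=-1666.95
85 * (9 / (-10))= -153 / 2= -76.50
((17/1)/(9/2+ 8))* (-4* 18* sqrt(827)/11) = -2448* sqrt(827)/275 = -255.99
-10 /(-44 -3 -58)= 2 /21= 0.10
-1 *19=-19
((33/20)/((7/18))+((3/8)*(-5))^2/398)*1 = 3790467/891520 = 4.25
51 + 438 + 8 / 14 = 3427 / 7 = 489.57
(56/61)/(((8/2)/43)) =602/61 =9.87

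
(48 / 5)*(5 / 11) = 48 / 11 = 4.36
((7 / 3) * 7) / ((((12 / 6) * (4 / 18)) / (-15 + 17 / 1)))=147 / 2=73.50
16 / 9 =1.78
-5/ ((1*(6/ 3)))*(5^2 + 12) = -92.50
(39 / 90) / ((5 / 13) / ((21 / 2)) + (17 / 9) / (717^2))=11.83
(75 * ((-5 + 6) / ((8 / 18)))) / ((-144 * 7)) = -75 / 448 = -0.17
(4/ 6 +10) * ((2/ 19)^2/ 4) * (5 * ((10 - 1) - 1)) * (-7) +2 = -6794/ 1083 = -6.27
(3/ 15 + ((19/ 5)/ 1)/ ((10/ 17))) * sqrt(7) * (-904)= -150516 * sqrt(7)/ 25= -15929.12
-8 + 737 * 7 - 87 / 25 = 128688 / 25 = 5147.52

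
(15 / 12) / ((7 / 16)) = 20 / 7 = 2.86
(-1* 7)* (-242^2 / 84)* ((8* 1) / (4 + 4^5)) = 29282 / 771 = 37.98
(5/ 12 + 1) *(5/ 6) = 85/ 72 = 1.18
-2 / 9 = -0.22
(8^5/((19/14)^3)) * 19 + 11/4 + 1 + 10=359681423/1444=249086.86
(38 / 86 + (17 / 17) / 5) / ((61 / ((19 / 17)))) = 2622 / 222955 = 0.01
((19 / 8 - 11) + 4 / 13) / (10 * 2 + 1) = -865 / 2184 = -0.40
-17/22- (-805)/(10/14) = 1126.23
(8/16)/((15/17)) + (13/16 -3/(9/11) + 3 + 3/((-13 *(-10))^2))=48177/67600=0.71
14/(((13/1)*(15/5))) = 14/39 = 0.36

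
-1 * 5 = -5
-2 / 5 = -0.40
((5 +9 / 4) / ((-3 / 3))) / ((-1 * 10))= 29 / 40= 0.72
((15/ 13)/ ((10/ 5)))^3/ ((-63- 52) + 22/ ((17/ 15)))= -459/ 228488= -0.00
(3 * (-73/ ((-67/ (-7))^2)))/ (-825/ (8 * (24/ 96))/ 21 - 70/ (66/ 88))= 6174/ 291785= 0.02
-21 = -21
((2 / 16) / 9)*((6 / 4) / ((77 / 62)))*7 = 31 / 264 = 0.12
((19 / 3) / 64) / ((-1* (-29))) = 0.00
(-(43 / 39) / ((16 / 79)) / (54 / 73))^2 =54.16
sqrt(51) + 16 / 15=8.21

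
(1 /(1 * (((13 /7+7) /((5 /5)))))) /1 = 7 /62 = 0.11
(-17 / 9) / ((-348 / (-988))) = -4199 / 783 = -5.36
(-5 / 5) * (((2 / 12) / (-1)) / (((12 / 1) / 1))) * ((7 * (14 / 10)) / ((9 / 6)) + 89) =1433 / 1080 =1.33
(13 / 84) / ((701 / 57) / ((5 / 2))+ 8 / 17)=20995 / 731192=0.03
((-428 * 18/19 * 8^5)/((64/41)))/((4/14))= -566028288/19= -29790962.53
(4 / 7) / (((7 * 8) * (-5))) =-1 / 490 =-0.00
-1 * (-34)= 34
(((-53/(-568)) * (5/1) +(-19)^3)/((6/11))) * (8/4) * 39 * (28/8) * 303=-1181561422041/1136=-1040106885.60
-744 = -744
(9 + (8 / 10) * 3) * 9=513 / 5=102.60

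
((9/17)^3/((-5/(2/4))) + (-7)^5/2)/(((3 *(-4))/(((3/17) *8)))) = 412864684/417605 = 988.65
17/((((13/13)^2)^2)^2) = 17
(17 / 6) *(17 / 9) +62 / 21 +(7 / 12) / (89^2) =49728479 / 5988276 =8.30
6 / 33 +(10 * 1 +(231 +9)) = 2752 / 11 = 250.18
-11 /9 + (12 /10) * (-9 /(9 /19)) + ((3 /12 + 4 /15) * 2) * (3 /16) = -34313 /1440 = -23.83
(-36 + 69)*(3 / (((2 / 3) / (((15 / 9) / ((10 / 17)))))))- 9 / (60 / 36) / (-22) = 92619 / 220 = 421.00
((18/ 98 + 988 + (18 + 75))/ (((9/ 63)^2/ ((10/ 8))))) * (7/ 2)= 927115/ 4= 231778.75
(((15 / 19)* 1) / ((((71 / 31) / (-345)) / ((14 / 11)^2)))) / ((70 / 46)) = -20662740 / 163229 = -126.59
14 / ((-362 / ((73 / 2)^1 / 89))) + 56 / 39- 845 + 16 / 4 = -1054933903 / 1256502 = -839.58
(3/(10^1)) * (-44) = -66/5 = -13.20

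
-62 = -62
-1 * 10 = -10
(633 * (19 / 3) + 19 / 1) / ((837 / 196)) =789488 / 837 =943.24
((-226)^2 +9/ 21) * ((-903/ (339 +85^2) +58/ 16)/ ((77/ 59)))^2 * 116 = 101510969130396048635/ 2374556626288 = 42749441.31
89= 89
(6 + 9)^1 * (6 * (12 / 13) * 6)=6480 / 13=498.46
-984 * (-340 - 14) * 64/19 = 22293504/19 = 1173342.32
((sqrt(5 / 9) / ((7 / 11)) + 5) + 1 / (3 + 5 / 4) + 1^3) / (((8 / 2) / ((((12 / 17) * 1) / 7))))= 11 * sqrt(5) / 833 + 318 / 2023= 0.19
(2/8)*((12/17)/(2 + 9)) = 3/187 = 0.02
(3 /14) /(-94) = -3 /1316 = -0.00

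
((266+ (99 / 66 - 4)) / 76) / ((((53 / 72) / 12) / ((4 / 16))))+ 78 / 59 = 918057 / 59413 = 15.45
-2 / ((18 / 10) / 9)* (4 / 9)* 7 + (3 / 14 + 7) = -3011 / 126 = -23.90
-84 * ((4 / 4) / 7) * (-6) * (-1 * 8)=-576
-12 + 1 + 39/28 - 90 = -2789/28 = -99.61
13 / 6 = 2.17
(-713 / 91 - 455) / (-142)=21059 / 6461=3.26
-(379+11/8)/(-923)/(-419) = -3043/3093896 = -0.00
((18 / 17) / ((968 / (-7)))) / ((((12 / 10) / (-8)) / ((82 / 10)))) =861 / 2057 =0.42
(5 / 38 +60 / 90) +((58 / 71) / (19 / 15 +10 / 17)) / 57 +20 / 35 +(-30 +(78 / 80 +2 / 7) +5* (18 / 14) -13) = -18187736317 / 535984680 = -33.93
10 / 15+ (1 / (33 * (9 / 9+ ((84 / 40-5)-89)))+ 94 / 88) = 208121 / 119988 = 1.73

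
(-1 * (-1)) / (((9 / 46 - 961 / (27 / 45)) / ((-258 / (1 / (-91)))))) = -3239964 / 221003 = -14.66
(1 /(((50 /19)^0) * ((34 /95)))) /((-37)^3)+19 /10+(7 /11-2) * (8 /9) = 97727126 /142081665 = 0.69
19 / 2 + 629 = 1277 / 2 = 638.50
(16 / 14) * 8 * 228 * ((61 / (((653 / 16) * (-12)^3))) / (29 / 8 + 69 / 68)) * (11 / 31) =-110967296 / 804719979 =-0.14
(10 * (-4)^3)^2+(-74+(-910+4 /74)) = 15118794 /37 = 408616.05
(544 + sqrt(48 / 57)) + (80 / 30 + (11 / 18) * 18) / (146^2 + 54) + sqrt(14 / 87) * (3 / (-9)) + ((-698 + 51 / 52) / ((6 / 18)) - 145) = -2820422219 / 1666860 - sqrt(1218) / 261 + 4 * sqrt(19) / 19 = -1691.27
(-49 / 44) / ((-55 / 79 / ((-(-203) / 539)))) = 16037 / 26620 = 0.60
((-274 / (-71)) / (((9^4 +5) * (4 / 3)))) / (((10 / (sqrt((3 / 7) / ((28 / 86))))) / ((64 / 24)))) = 137 * sqrt(258) / 16316510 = 0.00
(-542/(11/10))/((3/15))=-27100/11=-2463.64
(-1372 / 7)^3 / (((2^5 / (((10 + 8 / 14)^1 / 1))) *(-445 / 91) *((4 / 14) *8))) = 396124183 / 1780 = 222541.68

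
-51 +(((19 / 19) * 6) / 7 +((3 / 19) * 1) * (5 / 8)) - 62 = -119215 / 1064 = -112.04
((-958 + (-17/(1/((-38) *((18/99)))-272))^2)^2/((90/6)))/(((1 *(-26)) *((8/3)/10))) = -41987654675966303172801/4758033284444625146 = -8824.58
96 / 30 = 16 / 5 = 3.20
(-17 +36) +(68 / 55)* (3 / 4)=1096 / 55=19.93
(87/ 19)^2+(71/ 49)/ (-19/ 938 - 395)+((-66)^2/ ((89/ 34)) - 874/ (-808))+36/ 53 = 3009829264613367923/ 1784327987906044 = 1686.81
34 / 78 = 17 / 39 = 0.44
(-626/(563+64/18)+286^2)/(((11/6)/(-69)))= -172667878380/56089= -3078462.41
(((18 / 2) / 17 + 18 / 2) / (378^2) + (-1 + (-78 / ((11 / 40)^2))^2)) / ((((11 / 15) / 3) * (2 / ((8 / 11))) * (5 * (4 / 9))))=2101787372227383 / 2951420626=712127.36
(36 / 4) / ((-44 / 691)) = -6219 / 44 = -141.34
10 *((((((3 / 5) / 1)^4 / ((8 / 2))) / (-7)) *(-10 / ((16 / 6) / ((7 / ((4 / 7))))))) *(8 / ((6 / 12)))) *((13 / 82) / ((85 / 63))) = 1393119 / 348500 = 4.00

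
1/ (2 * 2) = 1/ 4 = 0.25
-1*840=-840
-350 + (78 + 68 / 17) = -268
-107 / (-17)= 107 / 17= 6.29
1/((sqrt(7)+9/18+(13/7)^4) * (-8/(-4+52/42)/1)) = 6805463/233211938-823543 * sqrt(7)/349817907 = 0.02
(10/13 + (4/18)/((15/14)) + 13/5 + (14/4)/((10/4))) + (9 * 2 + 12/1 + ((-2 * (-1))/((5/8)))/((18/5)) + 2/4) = 127643/3510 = 36.37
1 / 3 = 0.33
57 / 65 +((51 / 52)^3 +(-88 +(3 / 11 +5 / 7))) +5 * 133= 31387337259 / 54134080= 579.81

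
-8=-8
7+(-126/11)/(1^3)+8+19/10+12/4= 929/110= 8.45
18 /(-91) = -18 /91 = -0.20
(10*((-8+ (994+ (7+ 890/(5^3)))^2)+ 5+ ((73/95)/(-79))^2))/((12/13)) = 18604068662719267/1689750750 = 11009948.46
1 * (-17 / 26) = -17 / 26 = -0.65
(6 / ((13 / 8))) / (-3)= -16 / 13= -1.23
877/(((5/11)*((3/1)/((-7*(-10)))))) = 45019.33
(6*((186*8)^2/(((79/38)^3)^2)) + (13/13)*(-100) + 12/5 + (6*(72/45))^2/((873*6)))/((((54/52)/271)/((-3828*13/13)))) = -2614733180873024454286508608/15916151150237475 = -164281751045.95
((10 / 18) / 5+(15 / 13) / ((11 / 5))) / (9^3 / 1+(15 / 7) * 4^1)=0.00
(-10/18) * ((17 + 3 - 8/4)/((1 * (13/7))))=-70/13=-5.38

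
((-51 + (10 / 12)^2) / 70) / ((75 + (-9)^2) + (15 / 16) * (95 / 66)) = -79684 / 17446905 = -0.00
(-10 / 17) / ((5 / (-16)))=32 / 17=1.88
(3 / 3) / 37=1 / 37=0.03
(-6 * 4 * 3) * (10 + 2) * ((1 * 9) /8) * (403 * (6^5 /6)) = -507663936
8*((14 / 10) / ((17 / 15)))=168 / 17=9.88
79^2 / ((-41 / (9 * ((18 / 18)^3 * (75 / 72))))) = -468075 / 328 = -1427.06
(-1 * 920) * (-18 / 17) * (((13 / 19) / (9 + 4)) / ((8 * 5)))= 414 / 323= 1.28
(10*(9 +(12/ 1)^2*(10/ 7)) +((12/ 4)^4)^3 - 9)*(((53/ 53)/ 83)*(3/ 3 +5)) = 22410324/ 581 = 38571.99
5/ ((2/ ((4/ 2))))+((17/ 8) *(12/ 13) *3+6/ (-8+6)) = 205/ 26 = 7.88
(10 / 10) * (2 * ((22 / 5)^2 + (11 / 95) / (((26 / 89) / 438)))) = 2383106 / 6175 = 385.93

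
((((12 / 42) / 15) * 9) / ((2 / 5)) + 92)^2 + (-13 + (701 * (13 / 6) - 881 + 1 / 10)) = 6738461 / 735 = 9167.97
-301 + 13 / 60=-18047 / 60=-300.78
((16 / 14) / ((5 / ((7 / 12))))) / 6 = 1 / 45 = 0.02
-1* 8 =-8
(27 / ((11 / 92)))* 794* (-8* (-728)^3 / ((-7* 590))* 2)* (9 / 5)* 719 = -5627682383931998208 / 16225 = -346852535219229.47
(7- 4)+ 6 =9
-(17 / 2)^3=-4913 / 8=-614.12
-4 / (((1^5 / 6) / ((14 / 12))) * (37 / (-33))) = 924 / 37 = 24.97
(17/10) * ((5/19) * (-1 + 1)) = 0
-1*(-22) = 22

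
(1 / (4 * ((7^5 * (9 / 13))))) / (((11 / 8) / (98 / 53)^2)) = 104 / 1946637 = 0.00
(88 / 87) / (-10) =-44 / 435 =-0.10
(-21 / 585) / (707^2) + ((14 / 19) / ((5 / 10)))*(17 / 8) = 1656999397 / 529125870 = 3.13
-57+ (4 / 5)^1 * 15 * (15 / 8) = -69 / 2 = -34.50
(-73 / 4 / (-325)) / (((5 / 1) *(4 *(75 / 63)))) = 1533 / 650000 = 0.00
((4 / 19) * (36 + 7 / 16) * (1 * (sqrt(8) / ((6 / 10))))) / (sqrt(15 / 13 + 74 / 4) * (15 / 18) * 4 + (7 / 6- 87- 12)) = -2022215 * sqrt(2) / 7560613- 5300 * sqrt(6643) / 7560613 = -0.44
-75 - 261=-336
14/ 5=2.80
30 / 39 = 10 / 13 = 0.77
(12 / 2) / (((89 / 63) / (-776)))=-293328 / 89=-3295.82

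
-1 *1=-1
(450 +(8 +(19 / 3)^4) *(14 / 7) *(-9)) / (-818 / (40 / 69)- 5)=5157760 / 254889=20.24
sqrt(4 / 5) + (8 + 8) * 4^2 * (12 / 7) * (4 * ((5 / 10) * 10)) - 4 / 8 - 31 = 2 * sqrt(5) / 5 + 122439 / 14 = 8746.54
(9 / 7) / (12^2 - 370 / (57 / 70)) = -513 / 123844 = -0.00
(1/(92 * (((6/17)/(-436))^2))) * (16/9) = 54937744/1863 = 29488.86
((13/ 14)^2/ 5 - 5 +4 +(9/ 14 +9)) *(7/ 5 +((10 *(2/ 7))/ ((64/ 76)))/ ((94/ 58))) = 198584693/ 6448400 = 30.80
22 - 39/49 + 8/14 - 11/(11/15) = 332/49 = 6.78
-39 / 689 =-3 / 53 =-0.06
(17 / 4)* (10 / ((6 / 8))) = 170 / 3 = 56.67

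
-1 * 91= -91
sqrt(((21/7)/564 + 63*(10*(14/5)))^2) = 331633/188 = 1764.01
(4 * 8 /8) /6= 2 /3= 0.67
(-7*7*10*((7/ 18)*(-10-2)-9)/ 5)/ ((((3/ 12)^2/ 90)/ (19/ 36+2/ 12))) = 4018000/ 3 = 1339333.33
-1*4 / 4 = -1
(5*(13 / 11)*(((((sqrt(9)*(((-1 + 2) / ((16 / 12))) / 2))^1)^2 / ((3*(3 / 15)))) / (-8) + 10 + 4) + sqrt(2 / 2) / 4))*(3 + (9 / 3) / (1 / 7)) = 126945 / 64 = 1983.52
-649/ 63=-10.30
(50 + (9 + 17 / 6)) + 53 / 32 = 6095 / 96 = 63.49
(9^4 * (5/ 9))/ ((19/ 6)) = 21870/ 19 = 1151.05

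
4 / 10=2 / 5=0.40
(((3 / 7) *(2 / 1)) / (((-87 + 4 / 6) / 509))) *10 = -91620 / 1813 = -50.54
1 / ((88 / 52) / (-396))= -234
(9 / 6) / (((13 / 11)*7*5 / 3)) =99 / 910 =0.11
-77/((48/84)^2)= -3773/16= -235.81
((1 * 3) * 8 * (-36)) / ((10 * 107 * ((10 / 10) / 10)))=-864 / 107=-8.07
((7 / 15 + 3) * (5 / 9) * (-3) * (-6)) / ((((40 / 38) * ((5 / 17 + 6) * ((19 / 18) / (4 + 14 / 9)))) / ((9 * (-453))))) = -12013560 / 107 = -112276.26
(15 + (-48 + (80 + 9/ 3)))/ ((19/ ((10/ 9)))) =500/ 171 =2.92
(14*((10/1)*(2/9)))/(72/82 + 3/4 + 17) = 9184/5499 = 1.67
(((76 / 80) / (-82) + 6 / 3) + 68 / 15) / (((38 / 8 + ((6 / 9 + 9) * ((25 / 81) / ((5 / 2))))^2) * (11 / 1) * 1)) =57415311 / 597915710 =0.10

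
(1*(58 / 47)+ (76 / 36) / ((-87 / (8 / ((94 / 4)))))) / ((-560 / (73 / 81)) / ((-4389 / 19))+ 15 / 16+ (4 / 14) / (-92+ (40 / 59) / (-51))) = 280814266052320 / 830292318665379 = 0.34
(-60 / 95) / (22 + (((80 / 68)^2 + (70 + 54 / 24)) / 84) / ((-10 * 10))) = -0.03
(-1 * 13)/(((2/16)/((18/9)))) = -208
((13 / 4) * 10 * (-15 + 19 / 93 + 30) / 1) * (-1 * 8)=-367640 / 93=-3953.12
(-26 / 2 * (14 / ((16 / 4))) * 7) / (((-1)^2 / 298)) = -94913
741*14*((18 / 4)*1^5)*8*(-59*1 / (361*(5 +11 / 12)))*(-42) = 584490816 / 1349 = 433277.11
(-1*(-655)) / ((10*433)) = 131 / 866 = 0.15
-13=-13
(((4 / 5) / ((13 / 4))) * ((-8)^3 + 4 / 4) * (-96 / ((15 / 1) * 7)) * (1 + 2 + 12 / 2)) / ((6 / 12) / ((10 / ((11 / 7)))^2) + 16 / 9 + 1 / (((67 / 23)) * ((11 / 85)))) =874644148224 / 3754337509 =232.97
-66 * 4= -264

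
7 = 7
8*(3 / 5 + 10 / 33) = 1192 / 165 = 7.22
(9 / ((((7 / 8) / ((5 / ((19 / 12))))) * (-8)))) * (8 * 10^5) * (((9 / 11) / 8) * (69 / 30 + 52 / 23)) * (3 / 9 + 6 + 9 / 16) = -351559237500 / 33649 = -10447836.12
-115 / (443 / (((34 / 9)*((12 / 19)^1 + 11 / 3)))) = -957950 / 227259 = -4.22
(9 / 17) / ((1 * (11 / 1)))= 9 / 187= 0.05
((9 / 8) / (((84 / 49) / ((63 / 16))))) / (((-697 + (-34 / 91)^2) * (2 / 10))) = -0.02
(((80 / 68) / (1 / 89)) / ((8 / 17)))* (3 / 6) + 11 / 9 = 4049 / 36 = 112.47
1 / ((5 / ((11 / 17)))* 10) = 11 / 850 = 0.01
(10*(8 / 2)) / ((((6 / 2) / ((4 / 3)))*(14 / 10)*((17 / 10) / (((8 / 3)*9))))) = 64000 / 357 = 179.27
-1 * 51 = -51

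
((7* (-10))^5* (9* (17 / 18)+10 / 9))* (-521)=75743266550000 / 9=8415918505555.56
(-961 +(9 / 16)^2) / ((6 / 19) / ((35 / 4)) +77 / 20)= -163546775 / 661568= -247.21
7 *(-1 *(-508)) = 3556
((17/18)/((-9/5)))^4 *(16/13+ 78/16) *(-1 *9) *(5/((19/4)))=-4.38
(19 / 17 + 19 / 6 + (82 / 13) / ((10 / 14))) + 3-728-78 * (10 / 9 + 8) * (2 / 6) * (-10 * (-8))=-391096991 / 19890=-19663.00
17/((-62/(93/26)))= -51/52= -0.98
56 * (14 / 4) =196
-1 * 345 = -345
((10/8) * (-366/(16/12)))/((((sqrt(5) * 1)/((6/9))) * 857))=-183 * sqrt(5)/3428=-0.12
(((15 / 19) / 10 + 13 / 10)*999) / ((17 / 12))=1570428 / 1615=972.40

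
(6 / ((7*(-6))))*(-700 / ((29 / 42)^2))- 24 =156216 / 841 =185.75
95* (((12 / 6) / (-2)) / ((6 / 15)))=-475 / 2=-237.50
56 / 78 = 28 / 39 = 0.72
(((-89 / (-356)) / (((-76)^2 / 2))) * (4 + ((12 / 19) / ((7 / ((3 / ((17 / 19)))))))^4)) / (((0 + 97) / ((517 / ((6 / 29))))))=3012900698225 / 337060622959536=0.01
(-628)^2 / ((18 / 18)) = 394384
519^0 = 1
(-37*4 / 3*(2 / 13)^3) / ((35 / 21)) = -1184 / 10985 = -0.11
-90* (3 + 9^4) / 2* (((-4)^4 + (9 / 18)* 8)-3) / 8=-18978165 / 2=-9489082.50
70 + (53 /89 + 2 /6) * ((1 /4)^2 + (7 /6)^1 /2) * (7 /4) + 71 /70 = 16162529 /224280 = 72.06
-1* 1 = -1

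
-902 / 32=-451 / 16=-28.19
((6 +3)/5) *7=63/5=12.60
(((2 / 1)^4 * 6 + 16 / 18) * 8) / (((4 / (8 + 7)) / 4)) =34880 / 3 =11626.67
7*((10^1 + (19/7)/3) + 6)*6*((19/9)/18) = 6745/81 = 83.27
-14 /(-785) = 14 /785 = 0.02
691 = 691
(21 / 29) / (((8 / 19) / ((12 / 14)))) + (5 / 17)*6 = 6387 / 1972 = 3.24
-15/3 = -5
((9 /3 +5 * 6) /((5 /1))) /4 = 33 /20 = 1.65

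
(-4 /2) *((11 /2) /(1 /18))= -198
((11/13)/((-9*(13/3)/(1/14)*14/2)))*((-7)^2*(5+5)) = -0.11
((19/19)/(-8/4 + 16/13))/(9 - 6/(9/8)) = -0.35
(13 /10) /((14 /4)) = 13 /35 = 0.37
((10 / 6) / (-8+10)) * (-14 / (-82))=35 / 246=0.14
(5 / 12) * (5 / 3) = 25 / 36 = 0.69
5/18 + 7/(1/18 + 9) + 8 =26555/2934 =9.05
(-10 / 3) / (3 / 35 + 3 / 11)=-1925 / 207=-9.30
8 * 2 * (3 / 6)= 8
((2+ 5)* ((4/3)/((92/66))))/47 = 154/1081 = 0.14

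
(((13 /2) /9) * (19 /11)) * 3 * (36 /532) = 39 /154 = 0.25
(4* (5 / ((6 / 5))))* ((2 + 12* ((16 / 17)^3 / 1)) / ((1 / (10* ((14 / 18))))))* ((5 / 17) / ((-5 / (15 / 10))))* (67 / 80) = -345758525 / 3006756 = -114.99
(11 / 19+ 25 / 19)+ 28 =568 / 19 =29.89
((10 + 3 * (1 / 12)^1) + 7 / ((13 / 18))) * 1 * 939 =973743 / 52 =18725.83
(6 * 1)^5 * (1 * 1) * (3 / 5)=23328 / 5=4665.60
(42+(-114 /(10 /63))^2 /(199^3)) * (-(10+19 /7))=-105369950937 /197014975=-534.83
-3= -3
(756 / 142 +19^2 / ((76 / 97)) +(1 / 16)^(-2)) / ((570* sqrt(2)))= 205069* sqrt(2) / 323760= 0.90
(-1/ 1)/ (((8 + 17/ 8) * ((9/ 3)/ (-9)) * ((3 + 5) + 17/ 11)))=88/ 2835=0.03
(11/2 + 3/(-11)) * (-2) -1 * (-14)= 39/11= 3.55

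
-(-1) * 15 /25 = 3 /5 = 0.60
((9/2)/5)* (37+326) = 3267/10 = 326.70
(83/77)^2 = 6889/5929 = 1.16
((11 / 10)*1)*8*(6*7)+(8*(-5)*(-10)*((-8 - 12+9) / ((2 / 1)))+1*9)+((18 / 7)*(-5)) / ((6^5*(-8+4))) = -110158247 / 60480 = -1821.40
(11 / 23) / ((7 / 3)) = 33 / 161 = 0.20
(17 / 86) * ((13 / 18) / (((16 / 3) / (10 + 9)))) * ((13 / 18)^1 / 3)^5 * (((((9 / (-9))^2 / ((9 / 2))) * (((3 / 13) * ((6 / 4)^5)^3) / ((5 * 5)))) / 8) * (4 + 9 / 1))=1559059307 / 2597113036800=0.00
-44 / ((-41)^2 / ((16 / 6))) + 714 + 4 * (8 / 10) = 18082438 / 25215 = 717.13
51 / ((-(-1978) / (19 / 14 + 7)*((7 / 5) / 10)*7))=149175 / 678454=0.22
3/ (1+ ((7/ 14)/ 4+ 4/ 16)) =24/ 11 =2.18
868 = 868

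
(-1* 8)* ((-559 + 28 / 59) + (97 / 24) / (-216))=170834075 / 38232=4468.35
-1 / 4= -0.25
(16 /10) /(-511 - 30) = -8 /2705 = -0.00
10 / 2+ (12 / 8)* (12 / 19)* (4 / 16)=199 / 38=5.24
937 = 937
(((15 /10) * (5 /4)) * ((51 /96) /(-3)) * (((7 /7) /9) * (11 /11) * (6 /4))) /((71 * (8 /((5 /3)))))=-425 /2617344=-0.00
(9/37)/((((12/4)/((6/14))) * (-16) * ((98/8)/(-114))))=0.02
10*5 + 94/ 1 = 144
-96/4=-24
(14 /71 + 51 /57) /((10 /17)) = 25041 /13490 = 1.86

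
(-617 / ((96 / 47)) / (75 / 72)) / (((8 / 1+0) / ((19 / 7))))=-550981 / 5600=-98.39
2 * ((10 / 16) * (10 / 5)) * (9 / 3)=15 / 2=7.50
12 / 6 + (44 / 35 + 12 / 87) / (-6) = 1794 / 1015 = 1.77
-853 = -853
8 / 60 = 2 / 15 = 0.13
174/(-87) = -2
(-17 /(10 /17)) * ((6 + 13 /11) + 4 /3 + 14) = -214727 /330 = -650.69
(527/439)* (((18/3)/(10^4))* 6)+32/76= 8870117/20852500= 0.43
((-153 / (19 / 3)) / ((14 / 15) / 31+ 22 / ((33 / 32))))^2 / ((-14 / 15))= -683317488375 / 498750735224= -1.37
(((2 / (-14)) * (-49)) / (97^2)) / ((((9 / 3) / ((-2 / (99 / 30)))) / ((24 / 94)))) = -0.00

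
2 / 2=1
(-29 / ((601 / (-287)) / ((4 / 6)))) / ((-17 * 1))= -16646 / 30651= -0.54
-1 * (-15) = 15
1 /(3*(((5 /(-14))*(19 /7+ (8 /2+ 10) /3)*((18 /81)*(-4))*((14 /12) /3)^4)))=236196 /37975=6.22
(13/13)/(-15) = -1/15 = -0.07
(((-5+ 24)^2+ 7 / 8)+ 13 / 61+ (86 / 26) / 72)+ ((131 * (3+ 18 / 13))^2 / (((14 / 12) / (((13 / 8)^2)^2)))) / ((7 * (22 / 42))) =605660939455625 / 1125476352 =538137.42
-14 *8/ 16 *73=-511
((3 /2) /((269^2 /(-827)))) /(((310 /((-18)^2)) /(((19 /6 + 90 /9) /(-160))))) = 5291973 /3589105600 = 0.00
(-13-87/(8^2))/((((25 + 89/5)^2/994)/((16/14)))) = -1631225/183184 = -8.90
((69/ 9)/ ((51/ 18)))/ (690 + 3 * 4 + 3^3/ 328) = 15088/ 3914811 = 0.00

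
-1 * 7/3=-7/3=-2.33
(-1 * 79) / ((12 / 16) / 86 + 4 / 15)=-407640 / 1421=-286.87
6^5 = 7776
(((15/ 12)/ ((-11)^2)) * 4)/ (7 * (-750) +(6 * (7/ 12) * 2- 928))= -5/ 746691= -0.00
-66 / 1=-66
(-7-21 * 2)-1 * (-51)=2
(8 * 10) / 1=80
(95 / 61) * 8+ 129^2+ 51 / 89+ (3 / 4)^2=1446684701 / 86864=16654.59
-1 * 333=-333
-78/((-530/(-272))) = -10608/265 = -40.03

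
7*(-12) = -84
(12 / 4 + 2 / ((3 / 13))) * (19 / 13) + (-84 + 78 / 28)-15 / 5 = -36671 / 546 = -67.16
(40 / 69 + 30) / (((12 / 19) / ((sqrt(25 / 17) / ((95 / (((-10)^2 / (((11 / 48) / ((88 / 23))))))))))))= 1031.88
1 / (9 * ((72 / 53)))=53 / 648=0.08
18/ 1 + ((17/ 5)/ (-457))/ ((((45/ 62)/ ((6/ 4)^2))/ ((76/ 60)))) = 6159487/ 342750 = 17.97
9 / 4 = 2.25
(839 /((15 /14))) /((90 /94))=552062 /675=817.87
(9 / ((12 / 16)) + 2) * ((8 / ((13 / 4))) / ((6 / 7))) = 1568 / 39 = 40.21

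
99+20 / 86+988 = 1087.23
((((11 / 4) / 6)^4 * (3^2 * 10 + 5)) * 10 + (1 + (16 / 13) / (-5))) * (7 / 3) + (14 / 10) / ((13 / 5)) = 3238603949 / 32348160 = 100.12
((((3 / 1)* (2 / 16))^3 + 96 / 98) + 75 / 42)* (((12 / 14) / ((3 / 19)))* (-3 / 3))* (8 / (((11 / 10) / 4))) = -6716405 / 15092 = -445.03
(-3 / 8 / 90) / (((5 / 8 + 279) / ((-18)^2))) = -54 / 11185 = -0.00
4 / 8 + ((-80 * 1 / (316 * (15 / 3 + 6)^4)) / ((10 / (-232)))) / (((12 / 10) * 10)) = 3470149 / 6939834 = 0.50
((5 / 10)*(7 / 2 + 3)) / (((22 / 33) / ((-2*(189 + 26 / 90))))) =-55367 / 30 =-1845.57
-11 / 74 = -0.15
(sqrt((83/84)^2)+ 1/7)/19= 0.06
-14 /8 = -7 /4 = -1.75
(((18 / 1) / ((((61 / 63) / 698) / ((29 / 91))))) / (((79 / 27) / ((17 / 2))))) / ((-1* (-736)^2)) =-376288659 / 16967814656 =-0.02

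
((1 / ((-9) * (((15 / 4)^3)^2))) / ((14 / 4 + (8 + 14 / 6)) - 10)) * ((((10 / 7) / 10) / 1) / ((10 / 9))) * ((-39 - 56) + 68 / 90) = 0.00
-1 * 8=-8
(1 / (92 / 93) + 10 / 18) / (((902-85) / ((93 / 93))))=1297 / 676476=0.00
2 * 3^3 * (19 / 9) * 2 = 228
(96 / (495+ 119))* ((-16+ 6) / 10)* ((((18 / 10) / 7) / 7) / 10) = -216 / 376075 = -0.00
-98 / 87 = -1.13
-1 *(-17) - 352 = -335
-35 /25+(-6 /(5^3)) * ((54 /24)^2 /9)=-1427 /1000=-1.43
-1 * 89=-89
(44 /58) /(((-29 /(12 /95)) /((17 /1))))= -0.06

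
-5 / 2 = -2.50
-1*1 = -1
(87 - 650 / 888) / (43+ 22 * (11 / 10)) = 191515 / 149184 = 1.28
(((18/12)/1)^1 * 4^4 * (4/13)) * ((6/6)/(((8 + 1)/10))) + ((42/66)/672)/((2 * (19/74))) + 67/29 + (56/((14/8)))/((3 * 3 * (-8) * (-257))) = 779124037847/5831942688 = 133.60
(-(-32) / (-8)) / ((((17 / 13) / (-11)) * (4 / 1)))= 143 / 17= 8.41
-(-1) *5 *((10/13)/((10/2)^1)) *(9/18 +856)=8565/13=658.85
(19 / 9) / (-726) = -19 / 6534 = -0.00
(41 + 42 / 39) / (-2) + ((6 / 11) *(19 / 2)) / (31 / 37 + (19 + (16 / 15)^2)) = -259590731 / 12485473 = -20.79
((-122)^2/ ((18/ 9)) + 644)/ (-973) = -8086/ 973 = -8.31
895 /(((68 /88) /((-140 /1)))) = -2756600 /17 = -162152.94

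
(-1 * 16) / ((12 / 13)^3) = -2197 / 108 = -20.34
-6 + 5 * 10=44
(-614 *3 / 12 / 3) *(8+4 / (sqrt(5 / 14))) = -1228 / 3 - 614 *sqrt(70) / 15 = -751.81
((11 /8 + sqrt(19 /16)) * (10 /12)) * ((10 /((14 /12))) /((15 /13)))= 65 * sqrt(19) /42 + 715 /84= 15.26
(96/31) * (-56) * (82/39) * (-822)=120787968/403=299722.00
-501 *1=-501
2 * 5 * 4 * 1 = 40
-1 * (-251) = 251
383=383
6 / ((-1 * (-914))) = 3 / 457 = 0.01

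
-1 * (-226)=226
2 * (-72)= -144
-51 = -51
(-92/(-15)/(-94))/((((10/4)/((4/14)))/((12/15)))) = -736/123375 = -0.01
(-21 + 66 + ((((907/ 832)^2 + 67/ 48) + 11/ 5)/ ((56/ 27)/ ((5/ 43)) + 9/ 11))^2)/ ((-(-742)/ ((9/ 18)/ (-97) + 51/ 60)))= 0.05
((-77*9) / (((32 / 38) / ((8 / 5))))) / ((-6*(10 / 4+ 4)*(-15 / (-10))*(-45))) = -1463 / 2925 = -0.50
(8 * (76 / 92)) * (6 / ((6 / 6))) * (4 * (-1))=-3648 / 23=-158.61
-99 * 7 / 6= -231 / 2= -115.50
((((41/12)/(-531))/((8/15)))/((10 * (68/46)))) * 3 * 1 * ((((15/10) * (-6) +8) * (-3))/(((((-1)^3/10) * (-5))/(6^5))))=-229149/2006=-114.23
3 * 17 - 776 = -725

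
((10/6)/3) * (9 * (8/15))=8/3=2.67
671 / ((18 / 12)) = 447.33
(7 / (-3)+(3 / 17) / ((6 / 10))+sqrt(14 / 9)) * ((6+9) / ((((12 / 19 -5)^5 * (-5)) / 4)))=-1030057184 / 66963690931+9904396 * sqrt(14) / 3939040643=-0.01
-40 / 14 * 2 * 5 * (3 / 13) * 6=-3600 / 91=-39.56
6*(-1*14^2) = -1176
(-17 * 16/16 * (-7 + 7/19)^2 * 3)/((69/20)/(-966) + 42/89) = -20177125920/4213231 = -4788.99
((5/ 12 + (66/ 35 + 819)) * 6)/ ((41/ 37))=12763039/ 2870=4447.05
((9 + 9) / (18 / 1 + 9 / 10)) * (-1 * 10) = -200 / 21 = -9.52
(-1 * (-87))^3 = 658503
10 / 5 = 2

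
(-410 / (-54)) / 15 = 41 / 81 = 0.51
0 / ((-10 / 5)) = 0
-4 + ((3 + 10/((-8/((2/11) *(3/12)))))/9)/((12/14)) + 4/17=-273307/80784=-3.38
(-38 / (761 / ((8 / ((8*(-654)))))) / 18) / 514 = 19 / 2302332444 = 0.00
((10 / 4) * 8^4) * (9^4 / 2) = 33592320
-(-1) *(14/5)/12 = 0.23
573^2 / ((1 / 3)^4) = 26594649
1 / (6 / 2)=0.33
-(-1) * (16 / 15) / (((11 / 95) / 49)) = 14896 / 33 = 451.39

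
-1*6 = -6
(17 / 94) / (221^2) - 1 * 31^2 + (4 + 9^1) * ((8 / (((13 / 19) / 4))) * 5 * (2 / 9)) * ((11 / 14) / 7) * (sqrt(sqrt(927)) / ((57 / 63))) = -498.55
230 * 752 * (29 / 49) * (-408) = -2046462720 / 49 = -41764545.31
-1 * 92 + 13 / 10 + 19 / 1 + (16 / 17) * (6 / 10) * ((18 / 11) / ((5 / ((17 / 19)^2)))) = -14206659 / 198550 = -71.55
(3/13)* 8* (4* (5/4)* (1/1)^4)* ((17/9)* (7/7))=680/39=17.44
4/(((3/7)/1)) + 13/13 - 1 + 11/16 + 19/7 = 4279/336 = 12.74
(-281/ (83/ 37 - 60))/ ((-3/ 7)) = -72779/ 6411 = -11.35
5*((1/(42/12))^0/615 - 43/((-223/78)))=2062933/27429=75.21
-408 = -408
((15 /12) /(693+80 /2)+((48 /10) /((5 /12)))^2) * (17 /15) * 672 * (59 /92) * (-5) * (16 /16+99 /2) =-172454634083893 /10536875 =-16366772.32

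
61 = 61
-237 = -237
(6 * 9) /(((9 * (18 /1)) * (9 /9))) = 1 /3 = 0.33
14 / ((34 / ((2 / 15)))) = 14 / 255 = 0.05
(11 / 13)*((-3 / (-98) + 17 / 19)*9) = 170577 / 24206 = 7.05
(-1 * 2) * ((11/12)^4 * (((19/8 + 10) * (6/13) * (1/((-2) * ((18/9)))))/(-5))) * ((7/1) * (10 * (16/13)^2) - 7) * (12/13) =-2695510587/73116160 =-36.87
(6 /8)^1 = 3 /4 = 0.75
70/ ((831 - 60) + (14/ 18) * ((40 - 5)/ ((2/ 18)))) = 35/ 508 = 0.07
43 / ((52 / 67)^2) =193027 / 2704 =71.39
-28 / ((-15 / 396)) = 3696 / 5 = 739.20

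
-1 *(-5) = 5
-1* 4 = -4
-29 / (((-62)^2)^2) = -0.00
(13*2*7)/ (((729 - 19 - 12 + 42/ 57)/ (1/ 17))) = 0.02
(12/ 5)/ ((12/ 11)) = 11/ 5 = 2.20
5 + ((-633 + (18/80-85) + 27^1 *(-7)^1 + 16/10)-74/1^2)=-38967/40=-974.18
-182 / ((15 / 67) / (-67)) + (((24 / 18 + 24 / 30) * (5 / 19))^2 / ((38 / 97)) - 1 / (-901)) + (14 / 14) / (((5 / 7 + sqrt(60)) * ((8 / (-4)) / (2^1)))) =166619967946376 / 3059079705 - 98 * sqrt(15) / 2915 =54467.22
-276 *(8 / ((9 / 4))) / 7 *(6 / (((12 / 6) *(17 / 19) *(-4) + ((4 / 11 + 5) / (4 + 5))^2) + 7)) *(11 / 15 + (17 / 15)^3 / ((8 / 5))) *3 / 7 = -4222598589 / 1406300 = -3002.63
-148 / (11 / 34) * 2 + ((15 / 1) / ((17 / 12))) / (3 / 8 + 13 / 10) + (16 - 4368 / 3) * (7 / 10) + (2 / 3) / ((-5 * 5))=-1800994658 / 939675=-1916.61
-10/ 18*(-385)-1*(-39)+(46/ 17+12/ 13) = 510214/ 1989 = 256.52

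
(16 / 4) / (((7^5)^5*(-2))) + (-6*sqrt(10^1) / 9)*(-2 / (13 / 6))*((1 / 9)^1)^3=-2 / 1341068619663964900807 + 8*sqrt(10) / 9477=0.00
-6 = -6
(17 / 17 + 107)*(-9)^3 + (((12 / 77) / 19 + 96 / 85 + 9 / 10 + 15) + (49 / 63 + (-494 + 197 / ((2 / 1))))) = -17707832693 / 223839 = -79109.68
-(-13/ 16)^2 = -169/ 256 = -0.66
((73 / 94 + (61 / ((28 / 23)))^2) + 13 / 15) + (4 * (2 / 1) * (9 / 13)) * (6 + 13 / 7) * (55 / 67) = 1226699974439 / 481419120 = 2548.09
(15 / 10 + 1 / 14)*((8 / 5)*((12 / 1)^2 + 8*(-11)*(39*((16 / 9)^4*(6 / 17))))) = -1862605184 / 61965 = -30058.99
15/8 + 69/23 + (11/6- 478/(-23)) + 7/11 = 170789/6072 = 28.13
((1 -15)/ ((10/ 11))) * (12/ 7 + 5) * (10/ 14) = -517/ 7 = -73.86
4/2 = 2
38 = 38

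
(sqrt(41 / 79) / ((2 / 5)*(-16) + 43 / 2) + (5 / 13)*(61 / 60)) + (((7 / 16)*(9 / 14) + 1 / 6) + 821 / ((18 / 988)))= 10*sqrt(3239) / 11929 + 168721925 / 3744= 45064.66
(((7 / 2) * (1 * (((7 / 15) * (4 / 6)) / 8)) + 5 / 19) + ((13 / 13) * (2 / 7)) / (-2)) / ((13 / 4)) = 12277 / 155610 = 0.08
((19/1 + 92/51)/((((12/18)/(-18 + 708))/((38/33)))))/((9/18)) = 9273140/187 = 49588.98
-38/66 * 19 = -10.94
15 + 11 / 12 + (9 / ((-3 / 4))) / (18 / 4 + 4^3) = 25879 / 1644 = 15.74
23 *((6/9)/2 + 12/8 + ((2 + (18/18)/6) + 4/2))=138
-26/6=-13/3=-4.33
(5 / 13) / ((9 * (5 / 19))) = 19 / 117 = 0.16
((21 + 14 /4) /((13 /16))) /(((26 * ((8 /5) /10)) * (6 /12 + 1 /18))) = 2205 /169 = 13.05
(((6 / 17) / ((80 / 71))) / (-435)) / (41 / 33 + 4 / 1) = -2343 / 17057800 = -0.00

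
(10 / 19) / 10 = 1 / 19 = 0.05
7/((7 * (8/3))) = 3/8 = 0.38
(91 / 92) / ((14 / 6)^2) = 117 / 644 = 0.18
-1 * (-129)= 129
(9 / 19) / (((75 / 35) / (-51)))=-1071 / 95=-11.27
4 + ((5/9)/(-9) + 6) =805/81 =9.94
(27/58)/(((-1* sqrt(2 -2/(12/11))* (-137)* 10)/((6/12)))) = 27* sqrt(6)/158920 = 0.00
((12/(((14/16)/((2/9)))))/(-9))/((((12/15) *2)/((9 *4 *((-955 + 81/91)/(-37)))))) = -13891840/70707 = -196.47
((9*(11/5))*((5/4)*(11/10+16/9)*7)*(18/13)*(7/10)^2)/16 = 8794863/416000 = 21.14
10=10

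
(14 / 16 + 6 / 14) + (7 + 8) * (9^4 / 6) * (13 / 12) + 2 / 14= 497583 / 28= 17770.82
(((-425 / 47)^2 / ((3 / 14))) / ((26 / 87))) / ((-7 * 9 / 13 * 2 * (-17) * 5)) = 61625 / 39762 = 1.55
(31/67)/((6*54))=31/21708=0.00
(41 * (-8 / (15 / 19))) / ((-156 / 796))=1240168 / 585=2119.95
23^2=529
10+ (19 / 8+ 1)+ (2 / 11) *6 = 1273 / 88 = 14.47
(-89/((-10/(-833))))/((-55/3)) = 222411/550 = 404.38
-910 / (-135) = 182 / 27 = 6.74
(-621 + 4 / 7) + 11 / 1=-4266 / 7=-609.43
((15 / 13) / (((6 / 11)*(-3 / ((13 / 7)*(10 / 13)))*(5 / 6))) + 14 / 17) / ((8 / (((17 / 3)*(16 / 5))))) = -1192 / 1365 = -0.87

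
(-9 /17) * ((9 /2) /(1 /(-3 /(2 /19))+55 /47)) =-216999 /103394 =-2.10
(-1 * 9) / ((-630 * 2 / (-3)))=-3 / 140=-0.02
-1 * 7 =-7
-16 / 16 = -1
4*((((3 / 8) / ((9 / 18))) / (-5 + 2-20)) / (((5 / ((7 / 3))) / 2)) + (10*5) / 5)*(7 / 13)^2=224714 / 19435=11.56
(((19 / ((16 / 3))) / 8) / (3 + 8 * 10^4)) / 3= 19 / 10240384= 0.00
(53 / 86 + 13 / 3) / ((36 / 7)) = 8939 / 9288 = 0.96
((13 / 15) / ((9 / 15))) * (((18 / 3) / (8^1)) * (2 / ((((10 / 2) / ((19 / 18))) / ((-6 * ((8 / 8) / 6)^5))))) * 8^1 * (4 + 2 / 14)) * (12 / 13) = -551 / 51030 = -0.01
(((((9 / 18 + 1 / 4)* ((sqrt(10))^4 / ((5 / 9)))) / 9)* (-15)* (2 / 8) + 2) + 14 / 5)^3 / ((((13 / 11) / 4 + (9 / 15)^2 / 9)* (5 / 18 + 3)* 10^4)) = -11985021279 / 967600000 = -12.39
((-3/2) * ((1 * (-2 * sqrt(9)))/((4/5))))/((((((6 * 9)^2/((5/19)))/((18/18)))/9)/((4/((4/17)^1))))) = 425/2736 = 0.16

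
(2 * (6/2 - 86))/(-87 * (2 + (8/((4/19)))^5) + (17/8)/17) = 1328/55147678319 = 0.00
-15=-15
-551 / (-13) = 551 / 13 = 42.38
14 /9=1.56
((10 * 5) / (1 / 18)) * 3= 2700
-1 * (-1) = 1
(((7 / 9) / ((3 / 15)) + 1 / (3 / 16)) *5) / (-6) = -7.69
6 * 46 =276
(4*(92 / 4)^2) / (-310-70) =-5.57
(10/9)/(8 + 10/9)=0.12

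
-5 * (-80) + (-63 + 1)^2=4244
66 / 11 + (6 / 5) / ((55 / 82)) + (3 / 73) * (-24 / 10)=154386 / 20075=7.69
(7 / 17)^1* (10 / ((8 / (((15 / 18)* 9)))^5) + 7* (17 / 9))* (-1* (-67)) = 45287646943 / 80216064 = 564.57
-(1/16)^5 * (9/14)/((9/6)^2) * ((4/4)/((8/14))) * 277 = -277/2097152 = -0.00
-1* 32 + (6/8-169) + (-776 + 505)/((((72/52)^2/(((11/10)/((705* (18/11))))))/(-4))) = -1026404023/5139450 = -199.71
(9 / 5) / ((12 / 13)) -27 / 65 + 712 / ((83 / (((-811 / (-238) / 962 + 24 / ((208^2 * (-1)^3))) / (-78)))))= 147823894039 / 96346974360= 1.53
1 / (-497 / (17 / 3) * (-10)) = 17 / 14910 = 0.00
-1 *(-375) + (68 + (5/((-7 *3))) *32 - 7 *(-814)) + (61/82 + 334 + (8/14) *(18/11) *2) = 122554645/18942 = 6469.99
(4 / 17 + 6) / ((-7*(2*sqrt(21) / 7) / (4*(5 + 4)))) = -636*sqrt(21) / 119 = -24.49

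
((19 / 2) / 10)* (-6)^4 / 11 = 6156 / 55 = 111.93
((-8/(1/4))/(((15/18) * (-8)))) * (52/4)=312/5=62.40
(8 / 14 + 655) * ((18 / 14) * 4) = 165204 / 49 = 3371.51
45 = 45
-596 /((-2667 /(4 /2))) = 1192 /2667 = 0.45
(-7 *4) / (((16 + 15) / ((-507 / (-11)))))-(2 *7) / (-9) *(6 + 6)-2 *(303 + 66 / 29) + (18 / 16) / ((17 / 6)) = -633.12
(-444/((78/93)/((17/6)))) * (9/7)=-175491/91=-1928.47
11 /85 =0.13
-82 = -82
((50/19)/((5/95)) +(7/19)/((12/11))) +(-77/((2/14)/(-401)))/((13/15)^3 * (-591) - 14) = -50291541857/102271452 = -491.75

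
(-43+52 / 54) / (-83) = 1135 / 2241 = 0.51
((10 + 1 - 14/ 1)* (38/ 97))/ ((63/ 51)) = -646/ 679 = -0.95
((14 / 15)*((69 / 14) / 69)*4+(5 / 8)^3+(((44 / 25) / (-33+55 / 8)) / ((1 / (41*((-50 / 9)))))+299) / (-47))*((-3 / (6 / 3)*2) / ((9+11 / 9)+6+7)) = 381293889 / 477790720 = 0.80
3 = 3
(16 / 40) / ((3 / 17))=34 / 15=2.27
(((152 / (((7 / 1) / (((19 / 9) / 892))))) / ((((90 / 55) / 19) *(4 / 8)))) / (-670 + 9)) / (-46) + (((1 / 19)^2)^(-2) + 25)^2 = 32659733302443678917 / 1922282523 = 16990079716.00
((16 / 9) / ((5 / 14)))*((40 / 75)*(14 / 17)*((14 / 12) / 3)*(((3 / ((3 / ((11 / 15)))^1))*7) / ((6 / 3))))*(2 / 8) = 845152 / 1549125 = 0.55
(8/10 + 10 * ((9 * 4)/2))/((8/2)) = 226/5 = 45.20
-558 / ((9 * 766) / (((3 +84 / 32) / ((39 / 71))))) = -33015 / 39832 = -0.83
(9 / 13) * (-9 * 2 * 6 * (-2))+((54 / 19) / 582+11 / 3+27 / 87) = 320002897 / 2084433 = 153.52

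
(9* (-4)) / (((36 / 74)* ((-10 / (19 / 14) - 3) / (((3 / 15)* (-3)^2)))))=12654 / 985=12.85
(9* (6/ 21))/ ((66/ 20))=60/ 77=0.78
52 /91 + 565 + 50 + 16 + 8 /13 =632.19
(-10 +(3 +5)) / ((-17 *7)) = 2 / 119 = 0.02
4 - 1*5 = -1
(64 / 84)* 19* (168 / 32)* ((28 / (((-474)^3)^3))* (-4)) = 0.00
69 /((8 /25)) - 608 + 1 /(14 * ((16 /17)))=-87875 /224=-392.30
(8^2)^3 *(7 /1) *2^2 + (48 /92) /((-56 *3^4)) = 63814238207 /8694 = 7340032.00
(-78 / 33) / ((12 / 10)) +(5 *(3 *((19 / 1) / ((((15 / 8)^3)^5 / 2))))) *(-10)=-155916814509622927 / 64224437255859375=-2.43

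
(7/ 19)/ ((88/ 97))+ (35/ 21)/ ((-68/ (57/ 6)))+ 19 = 817471/ 42636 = 19.17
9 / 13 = 0.69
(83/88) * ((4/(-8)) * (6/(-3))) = 83/88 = 0.94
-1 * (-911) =911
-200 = -200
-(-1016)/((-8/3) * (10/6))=-1143/5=-228.60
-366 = -366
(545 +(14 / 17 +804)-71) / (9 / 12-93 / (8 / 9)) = -173920 / 14127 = -12.31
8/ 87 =0.09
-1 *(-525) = 525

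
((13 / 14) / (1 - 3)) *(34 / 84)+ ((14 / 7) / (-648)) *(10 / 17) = -102419 / 539784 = -0.19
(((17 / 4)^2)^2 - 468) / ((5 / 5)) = -36287 / 256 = -141.75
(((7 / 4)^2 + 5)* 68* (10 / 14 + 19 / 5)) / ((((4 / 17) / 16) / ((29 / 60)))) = 28470257 / 350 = 81343.59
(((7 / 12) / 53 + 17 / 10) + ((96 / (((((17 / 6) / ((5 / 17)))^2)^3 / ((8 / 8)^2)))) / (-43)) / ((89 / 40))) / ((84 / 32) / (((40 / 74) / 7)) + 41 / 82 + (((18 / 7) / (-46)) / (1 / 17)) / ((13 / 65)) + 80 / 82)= 640654152943188703143689816 / 11501714027689375324326864987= 0.06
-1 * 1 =-1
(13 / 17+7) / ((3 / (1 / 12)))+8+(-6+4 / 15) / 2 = 1364 / 255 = 5.35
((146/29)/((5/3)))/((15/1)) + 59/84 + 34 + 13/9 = 6640817/182700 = 36.35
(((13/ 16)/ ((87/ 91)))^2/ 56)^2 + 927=927.00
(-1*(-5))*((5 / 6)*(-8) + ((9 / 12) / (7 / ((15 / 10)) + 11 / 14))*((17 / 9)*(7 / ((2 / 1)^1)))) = -79105 / 2748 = -28.79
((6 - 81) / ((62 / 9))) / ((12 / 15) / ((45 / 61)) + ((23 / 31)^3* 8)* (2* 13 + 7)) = -145951875 / 1459977608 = -0.10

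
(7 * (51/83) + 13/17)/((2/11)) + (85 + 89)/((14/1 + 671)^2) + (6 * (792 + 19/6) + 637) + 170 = 3711509934714/662076475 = 5605.86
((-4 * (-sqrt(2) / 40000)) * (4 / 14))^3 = sqrt(2) / 21437500000000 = 0.00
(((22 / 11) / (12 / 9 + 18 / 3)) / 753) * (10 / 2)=5 / 2761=0.00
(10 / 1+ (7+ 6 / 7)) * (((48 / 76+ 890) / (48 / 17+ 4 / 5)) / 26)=89898125 / 532532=168.81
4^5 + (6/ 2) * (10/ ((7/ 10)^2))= 53176/ 49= 1085.22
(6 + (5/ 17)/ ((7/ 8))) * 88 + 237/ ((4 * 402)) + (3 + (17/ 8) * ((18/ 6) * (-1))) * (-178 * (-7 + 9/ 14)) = -26002555/ 7973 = -3261.33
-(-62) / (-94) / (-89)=31 / 4183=0.01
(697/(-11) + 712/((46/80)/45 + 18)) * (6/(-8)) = 25503693/1426612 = 17.88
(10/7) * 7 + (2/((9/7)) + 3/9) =107/9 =11.89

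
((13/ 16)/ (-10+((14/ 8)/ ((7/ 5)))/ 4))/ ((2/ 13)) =-169/ 310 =-0.55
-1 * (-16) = 16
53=53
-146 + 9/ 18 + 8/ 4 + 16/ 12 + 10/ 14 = -5941/ 42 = -141.45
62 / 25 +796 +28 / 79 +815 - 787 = 1632998 / 1975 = 826.83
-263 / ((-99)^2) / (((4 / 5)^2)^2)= -164375 / 2509056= -0.07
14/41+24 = 998/41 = 24.34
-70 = -70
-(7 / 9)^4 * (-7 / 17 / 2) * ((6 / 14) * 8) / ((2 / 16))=76832 / 37179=2.07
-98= -98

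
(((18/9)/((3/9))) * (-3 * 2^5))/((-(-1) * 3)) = -192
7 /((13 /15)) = 105 /13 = 8.08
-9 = -9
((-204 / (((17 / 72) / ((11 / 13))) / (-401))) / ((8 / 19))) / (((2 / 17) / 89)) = 6847362918 / 13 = 526720224.46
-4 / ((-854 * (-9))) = -2 / 3843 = -0.00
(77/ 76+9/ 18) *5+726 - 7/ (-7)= 55827/ 76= 734.57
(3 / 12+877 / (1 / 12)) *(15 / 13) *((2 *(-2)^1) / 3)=-210485 / 13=-16191.15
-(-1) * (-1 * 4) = -4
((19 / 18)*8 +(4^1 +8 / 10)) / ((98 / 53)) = 15794 / 2205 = 7.16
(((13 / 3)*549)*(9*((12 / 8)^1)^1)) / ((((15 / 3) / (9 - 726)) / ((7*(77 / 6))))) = -8274559293 / 20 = -413727964.65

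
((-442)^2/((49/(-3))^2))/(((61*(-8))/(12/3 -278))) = 60220953/146461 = 411.17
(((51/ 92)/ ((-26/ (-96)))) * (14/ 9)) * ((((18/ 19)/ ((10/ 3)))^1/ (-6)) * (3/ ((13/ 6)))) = -77112/ 369265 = -0.21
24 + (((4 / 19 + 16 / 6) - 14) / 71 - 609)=-2368129 / 4047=-585.16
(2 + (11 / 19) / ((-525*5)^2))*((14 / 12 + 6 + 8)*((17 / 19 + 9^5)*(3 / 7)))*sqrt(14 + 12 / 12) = 1909538045781782*sqrt(15) / 2487515625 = 2973090.49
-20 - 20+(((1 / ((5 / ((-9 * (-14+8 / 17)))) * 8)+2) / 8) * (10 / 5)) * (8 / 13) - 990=-454917 / 442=-1029.22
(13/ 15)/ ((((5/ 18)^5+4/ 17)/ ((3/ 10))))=208797264/ 190284925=1.10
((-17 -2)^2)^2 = 130321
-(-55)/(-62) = -55/62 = -0.89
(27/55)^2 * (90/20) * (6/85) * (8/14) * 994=11179944/257125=43.48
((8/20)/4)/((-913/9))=-9/9130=-0.00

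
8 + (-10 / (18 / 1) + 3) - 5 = 49 / 9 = 5.44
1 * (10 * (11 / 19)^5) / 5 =322102 / 2476099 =0.13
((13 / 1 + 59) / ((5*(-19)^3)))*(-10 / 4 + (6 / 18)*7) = 12 / 34295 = 0.00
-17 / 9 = -1.89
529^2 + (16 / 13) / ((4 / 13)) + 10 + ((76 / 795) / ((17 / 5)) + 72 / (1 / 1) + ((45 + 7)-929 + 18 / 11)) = 8297043140 / 29733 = 279051.66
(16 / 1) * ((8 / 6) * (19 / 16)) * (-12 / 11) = -304 / 11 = -27.64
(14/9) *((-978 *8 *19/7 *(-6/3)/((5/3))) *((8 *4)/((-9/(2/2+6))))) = -44398592/45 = -986635.38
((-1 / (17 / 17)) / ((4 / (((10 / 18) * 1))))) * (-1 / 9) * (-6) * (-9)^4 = -1215 / 2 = -607.50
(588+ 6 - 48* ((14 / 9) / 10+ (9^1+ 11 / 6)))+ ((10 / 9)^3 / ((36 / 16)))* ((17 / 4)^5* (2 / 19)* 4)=1053290201 / 2493180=422.47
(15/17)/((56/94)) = 705/476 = 1.48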